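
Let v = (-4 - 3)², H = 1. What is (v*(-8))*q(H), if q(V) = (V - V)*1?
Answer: 0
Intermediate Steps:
q(V) = 0 (q(V) = 0*1 = 0)
v = 49 (v = (-7)² = 49)
(v*(-8))*q(H) = (49*(-8))*0 = -392*0 = 0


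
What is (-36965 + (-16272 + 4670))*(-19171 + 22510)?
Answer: -162165213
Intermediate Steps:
(-36965 + (-16272 + 4670))*(-19171 + 22510) = (-36965 - 11602)*3339 = -48567*3339 = -162165213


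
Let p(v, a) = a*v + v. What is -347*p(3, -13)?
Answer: 12492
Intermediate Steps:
p(v, a) = v + a*v
-347*p(3, -13) = -1041*(1 - 13) = -1041*(-12) = -347*(-36) = 12492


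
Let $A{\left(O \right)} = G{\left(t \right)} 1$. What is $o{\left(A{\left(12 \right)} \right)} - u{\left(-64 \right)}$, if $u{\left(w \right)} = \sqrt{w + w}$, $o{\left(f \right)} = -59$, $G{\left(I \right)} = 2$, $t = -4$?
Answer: $-59 - 8 i \sqrt{2} \approx -59.0 - 11.314 i$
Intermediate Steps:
$A{\left(O \right)} = 2$ ($A{\left(O \right)} = 2 \cdot 1 = 2$)
$u{\left(w \right)} = \sqrt{2} \sqrt{w}$ ($u{\left(w \right)} = \sqrt{2 w} = \sqrt{2} \sqrt{w}$)
$o{\left(A{\left(12 \right)} \right)} - u{\left(-64 \right)} = -59 - \sqrt{2} \sqrt{-64} = -59 - \sqrt{2} \cdot 8 i = -59 - 8 i \sqrt{2}$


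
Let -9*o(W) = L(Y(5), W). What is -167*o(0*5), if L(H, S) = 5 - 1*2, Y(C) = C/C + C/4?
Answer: 167/3 ≈ 55.667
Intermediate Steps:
Y(C) = 1 + C/4 (Y(C) = 1 + C*(1/4) = 1 + C/4)
L(H, S) = 3 (L(H, S) = 5 - 2 = 3)
o(W) = -1/3 (o(W) = -1/9*3 = -1/3)
-167*o(0*5) = -167*(-1/3) = 167/3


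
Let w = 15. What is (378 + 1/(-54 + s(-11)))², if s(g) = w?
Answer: 217297081/1521 ≈ 1.4286e+5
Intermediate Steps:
s(g) = 15
(378 + 1/(-54 + s(-11)))² = (378 + 1/(-54 + 15))² = (378 + 1/(-39))² = (378 - 1/39)² = (14741/39)² = 217297081/1521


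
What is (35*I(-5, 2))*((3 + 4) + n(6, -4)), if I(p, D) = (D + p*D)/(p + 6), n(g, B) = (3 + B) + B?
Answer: -560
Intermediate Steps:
n(g, B) = 3 + 2*B
I(p, D) = (D + D*p)/(6 + p)
(35*I(-5, 2))*((3 + 4) + n(6, -4)) = (35*(2*(1 - 5)/(6 - 5)))*((3 + 4) + (3 + 2*(-4))) = (35*(2*(-4)/1))*(7 + (3 - 8)) = (35*(2*1*(-4)))*(7 - 5) = (35*(-8))*2 = -280*2 = -560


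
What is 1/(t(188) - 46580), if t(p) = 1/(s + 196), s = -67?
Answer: -129/6008819 ≈ -2.1468e-5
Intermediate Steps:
t(p) = 1/129 (t(p) = 1/(-67 + 196) = 1/129)
1/(t(188) - 46580) = 1/(1/129 - 46580) = 1/(-6008819/129) = -129/6008819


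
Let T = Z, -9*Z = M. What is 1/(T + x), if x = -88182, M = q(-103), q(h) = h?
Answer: -9/793535 ≈ -1.1342e-5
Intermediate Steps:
M = -103
Z = 103/9 (Z = -⅑*(-103) = 103/9 ≈ 11.444)
T = 103/9 ≈ 11.444
1/(T + x) = 1/(103/9 - 88182) = 1/(-793535/9) = -9/793535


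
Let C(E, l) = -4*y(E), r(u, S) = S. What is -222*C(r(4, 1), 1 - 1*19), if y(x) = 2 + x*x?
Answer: 2664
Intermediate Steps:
y(x) = 2 + x²
C(E, l) = -8 - 4*E² (C(E, l) = -4*(2 + E²) = -8 - 4*E²)
-222*C(r(4, 1), 1 - 1*19) = -222*(-8 - 4*1²) = -222*(-8 - 4*1) = -222*(-8 - 4) = -222*(-12) = 2664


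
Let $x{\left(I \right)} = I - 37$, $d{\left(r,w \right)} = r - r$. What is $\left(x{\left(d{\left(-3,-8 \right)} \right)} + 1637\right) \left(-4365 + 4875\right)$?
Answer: $816000$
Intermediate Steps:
$d{\left(r,w \right)} = 0$
$x{\left(I \right)} = -37 + I$
$\left(x{\left(d{\left(-3,-8 \right)} \right)} + 1637\right) \left(-4365 + 4875\right) = \left(\left(-37 + 0\right) + 1637\right) \left(-4365 + 4875\right) = \left(-37 + 1637\right) 510 = 1600 \cdot 510 = 816000$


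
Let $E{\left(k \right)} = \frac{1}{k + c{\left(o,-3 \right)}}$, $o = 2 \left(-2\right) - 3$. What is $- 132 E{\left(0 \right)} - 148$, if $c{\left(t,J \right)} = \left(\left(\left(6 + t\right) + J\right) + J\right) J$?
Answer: $- \frac{1080}{7} \approx -154.29$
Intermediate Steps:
$o = -7$ ($o = -4 - 3 = -7$)
$c{\left(t,J \right)} = J \left(6 + t + 2 J\right)$ ($c{\left(t,J \right)} = \left(\left(6 + J + t\right) + J\right) J = \left(6 + t + 2 J\right) J = J \left(6 + t + 2 J\right)$)
$E{\left(k \right)} = \frac{1}{21 + k}$ ($E{\left(k \right)} = \frac{1}{k - 3 \left(6 - 7 + 2 \left(-3\right)\right)} = \frac{1}{k - 3 \left(6 - 7 - 6\right)} = \frac{1}{k - -21} = \frac{1}{k + 21} = \frac{1}{21 + k}$)
$- 132 E{\left(0 \right)} - 148 = - \frac{132}{21 + 0} - 148 = - \frac{132}{21} - 148 = \left(-132\right) \frac{1}{21} - 148 = - \frac{44}{7} - 148 = - \frac{1080}{7}$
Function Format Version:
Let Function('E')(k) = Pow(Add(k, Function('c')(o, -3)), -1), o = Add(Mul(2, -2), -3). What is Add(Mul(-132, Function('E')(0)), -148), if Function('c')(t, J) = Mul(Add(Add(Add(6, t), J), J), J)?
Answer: Rational(-1080, 7) ≈ -154.29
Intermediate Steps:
o = -7 (o = Add(-4, -3) = -7)
Function('c')(t, J) = Mul(J, Add(6, t, Mul(2, J))) (Function('c')(t, J) = Mul(Add(Add(6, J, t), J), J) = Mul(Add(6, t, Mul(2, J)), J) = Mul(J, Add(6, t, Mul(2, J))))
Function('E')(k) = Pow(Add(21, k), -1) (Function('E')(k) = Pow(Add(k, Mul(-3, Add(6, -7, Mul(2, -3)))), -1) = Pow(Add(k, Mul(-3, Add(6, -7, -6))), -1) = Pow(Add(k, Mul(-3, -7)), -1) = Pow(Add(k, 21), -1) = Pow(Add(21, k), -1))
Add(Mul(-132, Function('E')(0)), -148) = Add(Mul(-132, Pow(Add(21, 0), -1)), -148) = Add(Mul(-132, Pow(21, -1)), -148) = Add(Mul(-132, Rational(1, 21)), -148) = Add(Rational(-44, 7), -148) = Rational(-1080, 7)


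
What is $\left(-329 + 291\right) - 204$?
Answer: $-242$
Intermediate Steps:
$\left(-329 + 291\right) - 204 = -38 - 204 = -242$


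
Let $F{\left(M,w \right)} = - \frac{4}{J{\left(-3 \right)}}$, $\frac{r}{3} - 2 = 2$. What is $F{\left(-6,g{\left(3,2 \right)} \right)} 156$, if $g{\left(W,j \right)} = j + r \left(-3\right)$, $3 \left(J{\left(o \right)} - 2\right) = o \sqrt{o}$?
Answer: $- \frac{1248}{7} - \frac{624 i \sqrt{3}}{7} \approx -178.29 - 154.4 i$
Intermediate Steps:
$r = 12$ ($r = 6 + 3 \cdot 2 = 6 + 6 = 12$)
$J{\left(o \right)} = 2 + \frac{o^{\frac{3}{2}}}{3}$ ($J{\left(o \right)} = 2 + \frac{o \sqrt{o}}{3} = 2 + \frac{o^{\frac{3}{2}}}{3}$)
$g{\left(W,j \right)} = -36 + j$ ($g{\left(W,j \right)} = j + 12 \left(-3\right) = j - 36 = -36 + j$)
$F{\left(M,w \right)} = - \frac{4}{2 - i \sqrt{3}}$ ($F{\left(M,w \right)} = - \frac{4}{2 + \frac{\left(-3\right)^{\frac{3}{2}}}{3}} = - \frac{4}{2 + \frac{\left(-3\right) i \sqrt{3}}{3}} = - \frac{4}{2 - i \sqrt{3}}$)
$F{\left(-6,g{\left(3,2 \right)} \right)} 156 = \left(- \frac{8}{7} - \frac{4 i \sqrt{3}}{7}\right) 156 = - \frac{1248}{7} - \frac{624 i \sqrt{3}}{7}$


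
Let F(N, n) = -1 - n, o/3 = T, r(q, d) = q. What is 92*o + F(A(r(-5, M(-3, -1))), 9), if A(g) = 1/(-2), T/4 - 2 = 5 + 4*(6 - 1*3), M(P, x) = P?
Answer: 20966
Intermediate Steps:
T = 76 (T = 8 + 4*(5 + 4*(6 - 1*3)) = 8 + 4*(5 + 4*(6 - 3)) = 8 + 4*(5 + 4*3) = 8 + 4*(5 + 12) = 8 + 4*17 = 8 + 68 = 76)
o = 228 (o = 3*76 = 228)
A(g) = -1/2
92*o + F(A(r(-5, M(-3, -1))), 9) = 92*228 + (-1 - 1*9) = 20976 + (-1 - 9) = 20976 - 10 = 20966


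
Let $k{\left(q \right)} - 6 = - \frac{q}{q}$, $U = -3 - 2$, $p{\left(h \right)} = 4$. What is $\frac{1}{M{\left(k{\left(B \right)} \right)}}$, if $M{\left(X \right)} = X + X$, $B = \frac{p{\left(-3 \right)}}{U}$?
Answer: $\frac{1}{10} \approx 0.1$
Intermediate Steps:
$U = -5$ ($U = -3 - 2 = -5$)
$B = - \frac{4}{5}$ ($B = \frac{4}{-5} = 4 \left(- \frac{1}{5}\right) = - \frac{4}{5} \approx -0.8$)
$k{\left(q \right)} = 5$ ($k{\left(q \right)} = 6 - \frac{q}{q} = 6 - 1 = 5$)
$M{\left(X \right)} = 2 X$
$\frac{1}{M{\left(k{\left(B \right)} \right)}} = \frac{1}{2 \cdot 5} = \frac{1}{10}$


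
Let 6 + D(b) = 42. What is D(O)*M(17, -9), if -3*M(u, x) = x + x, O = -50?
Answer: 216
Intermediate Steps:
M(u, x) = -2*x/3 (M(u, x) = -(x + x)/3 = -2*x/3)
D(b) = 36 (D(b) = -6 + 42 = 36)
D(O)*M(17, -9) = 36*(-⅔*(-9)) = 36*6 = 216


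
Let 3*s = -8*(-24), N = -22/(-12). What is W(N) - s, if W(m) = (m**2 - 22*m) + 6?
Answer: -3419/36 ≈ -94.972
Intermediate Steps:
N = 11/6 (N = -22*(-1/12) = 11/6 ≈ 1.8333)
W(m) = 6 + m**2 - 22*m
s = 64 (s = (-8*(-24))/3 = (1/3)*192 = 64)
W(N) - s = (6 + (11/6)**2 - 22*11/6) - 1*64 = (6 + 121/36 - 121/3) - 64 = -1115/36 - 64 = -3419/36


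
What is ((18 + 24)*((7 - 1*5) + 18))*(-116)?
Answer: -97440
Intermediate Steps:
((18 + 24)*((7 - 1*5) + 18))*(-116) = (42*((7 - 5) + 18))*(-116) = (42*(2 + 18))*(-116) = (42*20)*(-116) = 840*(-116) = -97440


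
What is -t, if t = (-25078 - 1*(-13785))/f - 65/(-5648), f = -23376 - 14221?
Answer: -66226669/212347856 ≈ -0.31188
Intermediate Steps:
f = -37597
t = 66226669/212347856 (t = (-25078 - 1*(-13785))/(-37597) - 65/(-5648) = (-25078 + 13785)*(-1/37597) - 65*(-1/5648) = -11293*(-1/37597) + 65/5648 = 11293/37597 + 65/5648 = 66226669/212347856 ≈ 0.31188)
-t = -1*66226669/212347856 = -66226669/212347856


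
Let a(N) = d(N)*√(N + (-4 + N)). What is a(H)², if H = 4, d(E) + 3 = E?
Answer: 4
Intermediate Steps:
d(E) = -3 + E
a(N) = √(-4 + 2*N)*(-3 + N) (a(N) = (-3 + N)*√(N + (-4 + N)) = (-3 + N)*√(-4 + 2*N) = √(-4 + 2*N)*(-3 + N))
a(H)² = (√(-4 + 2*4)*(-3 + 4))² = (√(-4 + 8)*1)² = (√4*1)² = (2*1)² = 2² = 4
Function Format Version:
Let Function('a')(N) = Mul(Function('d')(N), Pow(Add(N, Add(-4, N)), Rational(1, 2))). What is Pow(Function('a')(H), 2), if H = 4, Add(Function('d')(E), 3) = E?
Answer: 4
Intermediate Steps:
Function('d')(E) = Add(-3, E)
Function('a')(N) = Mul(Pow(Add(-4, Mul(2, N)), Rational(1, 2)), Add(-3, N)) (Function('a')(N) = Mul(Add(-3, N), Pow(Add(N, Add(-4, N)), Rational(1, 2))) = Mul(Add(-3, N), Pow(Add(-4, Mul(2, N)), Rational(1, 2))) = Mul(Pow(Add(-4, Mul(2, N)), Rational(1, 2)), Add(-3, N)))
Pow(Function('a')(H), 2) = Pow(Mul(Pow(Add(-4, Mul(2, 4)), Rational(1, 2)), Add(-3, 4)), 2) = Pow(Mul(Pow(Add(-4, 8), Rational(1, 2)), 1), 2) = Pow(Mul(Pow(4, Rational(1, 2)), 1), 2) = Pow(Mul(2, 1), 2) = Pow(2, 2) = 4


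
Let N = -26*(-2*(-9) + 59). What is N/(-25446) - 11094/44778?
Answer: -16054364/94951749 ≈ -0.16908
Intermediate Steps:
N = -2002 (N = -26*(18 + 59) = -26*77 = -2002)
N/(-25446) - 11094/44778 = -2002/(-25446) - 11094/44778 = -2002*(-1/25446) - 11094*1/44778 = 1001/12723 - 1849/7463 = -16054364/94951749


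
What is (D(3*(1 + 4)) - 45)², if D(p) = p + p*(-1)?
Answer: 2025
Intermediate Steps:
D(p) = 0 (D(p) = p - p = 0)
(D(3*(1 + 4)) - 45)² = (0 - 45)² = (-45)² = 2025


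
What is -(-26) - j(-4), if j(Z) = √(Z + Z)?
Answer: 26 - 2*I*√2 ≈ 26.0 - 2.8284*I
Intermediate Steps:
j(Z) = √2*√Z (j(Z) = √(2*Z) = √2*√Z)
-(-26) - j(-4) = -(-26) - √2*√(-4) = -1*(-26) - √2*2*I = 26 - 2*I*√2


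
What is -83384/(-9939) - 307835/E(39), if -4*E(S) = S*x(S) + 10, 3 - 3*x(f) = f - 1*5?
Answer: -4068506116/1302009 ≈ -3124.8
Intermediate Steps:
x(f) = 8/3 - f/3 (x(f) = 1 - (f - 1*5)/3 = 1 - (f - 5)/3 = 1 - (-5 + f)/3 = 1 + (5/3 - f/3) = 8/3 - f/3)
E(S) = -5/2 - S*(8/3 - S/3)/4 (E(S) = -(S*(8/3 - S/3) + 10)/4 = -(10 + S*(8/3 - S/3))/4 = -5/2 - S*(8/3 - S/3)/4)
-83384/(-9939) - 307835/E(39) = -83384/(-9939) - 307835/(-5/2 + (1/12)*39*(-8 + 39)) = -83384*(-1/9939) - 307835/(-5/2 + (1/12)*39*31) = 83384/9939 - 307835/(-5/2 + 403/4) = 83384/9939 - 307835/393/4 = 83384/9939 - 307835*4/393 = 83384/9939 - 1231340/393 = -4068506116/1302009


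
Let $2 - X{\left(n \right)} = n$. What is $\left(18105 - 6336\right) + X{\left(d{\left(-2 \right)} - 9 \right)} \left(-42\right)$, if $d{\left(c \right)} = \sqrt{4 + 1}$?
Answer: $11307 + 42 \sqrt{5} \approx 11401.0$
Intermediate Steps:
$d{\left(c \right)} = \sqrt{5}$
$X{\left(n \right)} = 2 - n$
$\left(18105 - 6336\right) + X{\left(d{\left(-2 \right)} - 9 \right)} \left(-42\right) = \left(18105 - 6336\right) + \left(2 - \left(\sqrt{5} - 9\right)\right) \left(-42\right) = 11769 + \left(2 - \left(-9 + \sqrt{5}\right)\right) \left(-42\right) = 11769 + \left(2 + \left(9 - \sqrt{5}\right)\right) \left(-42\right) = 11769 + \left(11 - \sqrt{5}\right) \left(-42\right) = 11769 - \left(462 - 42 \sqrt{5}\right) = 11307 + 42 \sqrt{5}$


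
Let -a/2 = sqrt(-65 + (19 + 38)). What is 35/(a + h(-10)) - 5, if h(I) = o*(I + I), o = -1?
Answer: -365/108 + 35*I*sqrt(2)/108 ≈ -3.3796 + 0.45831*I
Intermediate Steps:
a = -4*I*sqrt(2) (a = -2*sqrt(-65 + (19 + 38)) = -2*sqrt(-65 + 57) = -4*I*sqrt(2) ≈ -5.6569*I)
h(I) = -2*I (h(I) = -(I + I) = -2*I)
35/(a + h(-10)) - 5 = 35/(-4*I*sqrt(2) - 2*(-10)) - 5 = 35/(-4*I*sqrt(2) + 20) - 5 = 35/(20 - 4*I*sqrt(2)) - 5 = -5 + 35/(20 - 4*I*sqrt(2))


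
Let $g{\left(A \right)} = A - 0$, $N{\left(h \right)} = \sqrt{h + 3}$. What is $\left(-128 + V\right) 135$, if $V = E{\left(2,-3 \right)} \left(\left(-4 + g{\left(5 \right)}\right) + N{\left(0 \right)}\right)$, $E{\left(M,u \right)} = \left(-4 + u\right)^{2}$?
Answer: $-10665 + 6615 \sqrt{3} \approx 792.52$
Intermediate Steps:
$N{\left(h \right)} = \sqrt{3 + h}$
$g{\left(A \right)} = A$ ($g{\left(A \right)} = A + 0 = A$)
$V = 49 + 49 \sqrt{3}$ ($V = \left(-4 - 3\right)^{2} \left(\left(-4 + 5\right) + \sqrt{3 + 0}\right) = \left(-7\right)^{2} \left(1 + \sqrt{3}\right) = 49 \left(1 + \sqrt{3}\right) = 49 + 49 \sqrt{3} \approx 133.87$)
$\left(-128 + V\right) 135 = \left(-128 + \left(49 + 49 \sqrt{3}\right)\right) 135 = \left(-79 + 49 \sqrt{3}\right) 135 = -10665 + 6615 \sqrt{3}$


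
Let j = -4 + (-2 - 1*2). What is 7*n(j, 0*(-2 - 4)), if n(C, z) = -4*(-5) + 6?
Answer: 182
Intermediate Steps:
j = -8 (j = -4 + (-2 - 2) = -4 - 4 = -8)
n(C, z) = 26 (n(C, z) = 20 + 6 = 26)
7*n(j, 0*(-2 - 4)) = 7*26 = 182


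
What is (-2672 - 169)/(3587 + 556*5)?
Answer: -2841/6367 ≈ -0.44621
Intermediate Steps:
(-2672 - 169)/(3587 + 556*5) = -2841/(3587 + 2780) = -2841/6367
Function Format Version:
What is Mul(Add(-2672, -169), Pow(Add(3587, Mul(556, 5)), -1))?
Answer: Rational(-2841, 6367) ≈ -0.44621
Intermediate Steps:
Mul(Add(-2672, -169), Pow(Add(3587, Mul(556, 5)), -1)) = Mul(-2841, Pow(Add(3587, 2780), -1)) = Mul(-2841, Pow(6367, -1)) = Mul(-2841, Rational(1, 6367)) = Rational(-2841, 6367)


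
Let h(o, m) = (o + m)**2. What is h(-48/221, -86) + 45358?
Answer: 2578384994/48841 ≈ 52791.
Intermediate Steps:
h(o, m) = (m + o)**2
h(-48/221, -86) + 45358 = (-86 - 48/221)**2 + 45358 = (-19054/221)**2 + 45358 = 363054916/48841 + 45358 = 2578384994/48841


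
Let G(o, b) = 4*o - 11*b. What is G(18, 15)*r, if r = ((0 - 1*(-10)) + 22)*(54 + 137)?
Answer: -568416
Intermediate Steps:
r = 6112 (r = ((0 + 10) + 22)*191 = (10 + 22)*191 = 32*191 = 6112)
G(o, b) = -11*b + 4*o
G(18, 15)*r = (-11*15 + 4*18)*6112 = (-165 + 72)*6112 = -93*6112 = -568416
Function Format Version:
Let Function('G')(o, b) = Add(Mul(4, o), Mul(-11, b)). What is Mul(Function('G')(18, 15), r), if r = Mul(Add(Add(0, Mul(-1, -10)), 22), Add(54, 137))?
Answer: -568416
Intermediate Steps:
r = 6112 (r = Mul(Add(Add(0, 10), 22), 191) = Mul(Add(10, 22), 191) = Mul(32, 191) = 6112)
Function('G')(o, b) = Add(Mul(-11, b), Mul(4, o))
Mul(Function('G')(18, 15), r) = Mul(Add(Mul(-11, 15), Mul(4, 18)), 6112) = Mul(Add(-165, 72), 6112) = Mul(-93, 6112) = -568416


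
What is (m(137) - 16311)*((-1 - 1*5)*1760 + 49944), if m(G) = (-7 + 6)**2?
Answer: -642353040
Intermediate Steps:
m(G) = 1 (m(G) = (-1)**2 = 1)
(m(137) - 16311)*((-1 - 1*5)*1760 + 49944) = (1 - 16311)*((-1 - 1*5)*1760 + 49944) = -16310*((-1 - 5)*1760 + 49944) = -16310*(-6*1760 + 49944) = -16310*(-10560 + 49944) = -16310*39384 = -642353040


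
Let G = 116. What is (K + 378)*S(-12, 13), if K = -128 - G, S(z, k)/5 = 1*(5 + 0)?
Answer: 3350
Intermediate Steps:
S(z, k) = 25 (S(z, k) = 5*(1*(5 + 0)) = 5*(1*5) = 5*5 = 25)
K = -244 (K = -128 - 1*116 = -128 - 116 = -244)
(K + 378)*S(-12, 13) = (-244 + 378)*25 = 134*25 = 3350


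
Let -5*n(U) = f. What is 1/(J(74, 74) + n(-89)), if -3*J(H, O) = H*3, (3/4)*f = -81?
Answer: -5/262 ≈ -0.019084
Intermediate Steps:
f = -108 (f = (4/3)*(-81) = -108)
J(H, O) = -H (J(H, O) = -H*3/3 = -H)
n(U) = 108/5 (n(U) = -⅕*(-108) = 108/5)
1/(J(74, 74) + n(-89)) = 1/(-1*74 + 108/5) = 1/(-74 + 108/5) = 1/(-262/5) = -5/262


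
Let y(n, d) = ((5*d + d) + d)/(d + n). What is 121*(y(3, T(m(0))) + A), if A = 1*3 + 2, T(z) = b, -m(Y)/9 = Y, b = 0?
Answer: 605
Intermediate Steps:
m(Y) = -9*Y
T(z) = 0
A = 5 (A = 3 + 2 = 5)
y(n, d) = 7*d/(d + n) (y(n, d) = (6*d + d)/(d + n) = (7*d)/(d + n) = 7*d/(d + n))
121*(y(3, T(m(0))) + A) = 121*(7*0/(0 + 3) + 5) = 121*(7*0/3 + 5) = 121*(7*0*(1/3) + 5) = 121*(0 + 5) = 121*5 = 605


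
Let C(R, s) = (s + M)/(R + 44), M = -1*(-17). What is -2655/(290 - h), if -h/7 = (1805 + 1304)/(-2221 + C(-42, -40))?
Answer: -1317175/139036 ≈ -9.4736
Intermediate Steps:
M = 17
C(R, s) = (17 + s)/(44 + R) (C(R, s) = (s + 17)/(R + 44) = (17 + s)/(44 + R))
h = 43526/4465 (h = -7*(1805 + 1304)/(-2221 + (17 - 40)/(44 - 42)) = -21763/(-2221 - 23/2) = -21763/(-4465/2) = -21763*(-2)/4465 = -7*(-6218/4465) = 43526/4465 ≈ 9.7483)
-2655/(290 - h) = -2655/(290 - 1*43526/4465) = -2655/(290 - 43526/4465) = -2655/1251324/4465 = -2655*4465/1251324 = -1317175/139036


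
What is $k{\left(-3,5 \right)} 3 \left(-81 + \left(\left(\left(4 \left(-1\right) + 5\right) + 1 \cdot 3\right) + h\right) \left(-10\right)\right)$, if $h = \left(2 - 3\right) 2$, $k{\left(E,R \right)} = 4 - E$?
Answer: $-2121$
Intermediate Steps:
$h = -2$ ($h = \left(-1\right) 2 = -2$)
$k{\left(-3,5 \right)} 3 \left(-81 + \left(\left(\left(4 \left(-1\right) + 5\right) + 1 \cdot 3\right) + h\right) \left(-10\right)\right) = \left(4 - -3\right) 3 \left(-81 + \left(\left(\left(4 \left(-1\right) + 5\right) + 1 \cdot 3\right) - 2\right) \left(-10\right)\right) = \left(4 + 3\right) 3 \left(-81 + \left(\left(\left(-4 + 5\right) + 3\right) - 2\right) \left(-10\right)\right) = 7 \cdot 3 \left(-81 + \left(\left(1 + 3\right) - 2\right) \left(-10\right)\right) = 21 \left(-81 + \left(4 - 2\right) \left(-10\right)\right) = 21 \left(-81 + 2 \left(-10\right)\right) = 21 \left(-81 - 20\right) = 21 \left(-101\right) = -2121$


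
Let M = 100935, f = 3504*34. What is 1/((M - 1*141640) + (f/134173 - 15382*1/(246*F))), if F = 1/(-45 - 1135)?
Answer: 16503279/545919642773 ≈ 3.0230e-5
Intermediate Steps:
f = 119136
F = -1/1180 (F = 1/(-1180) = -1/1180 ≈ -0.00084746)
1/((M - 1*141640) + (f/134173 - 15382*1/(246*F))) = 1/((100935 - 1*141640) + (119136/134173 - 15382/((-1/1180*246)))) = 1/((100935 - 141640) + (119136*(1/134173) - 15382/(-123/590))) = 1/(-40705 + (119136/134173 - 15382*(-590/123))) = 1/(-40705 + (119136/134173 + 9075380/123)) = 1/(-40705 + 1217685614468/16503279) = 1/(545919642773/16503279) = 16503279/545919642773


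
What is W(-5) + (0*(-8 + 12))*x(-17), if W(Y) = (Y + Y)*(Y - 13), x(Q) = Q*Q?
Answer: 180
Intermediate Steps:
x(Q) = Q**2
W(Y) = 2*Y*(-13 + Y) (W(Y) = (2*Y)*(-13 + Y) = 2*Y*(-13 + Y))
W(-5) + (0*(-8 + 12))*x(-17) = 2*(-5)*(-13 - 5) + (0*(-8 + 12))*(-17)**2 = 2*(-5)*(-18) + (0*4)*289 = 180 + 0*289 = 180 + 0 = 180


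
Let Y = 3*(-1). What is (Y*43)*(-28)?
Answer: 3612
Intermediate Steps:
Y = -3
(Y*43)*(-28) = -3*43*(-28) = -129*(-28) = 3612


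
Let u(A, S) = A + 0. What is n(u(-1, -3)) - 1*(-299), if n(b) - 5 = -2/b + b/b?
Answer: 307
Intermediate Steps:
u(A, S) = A
n(b) = 6 - 2/b (n(b) = 5 + (-2/b + b/b) = 5 + (-2/b + 1) = 5 + (1 - 2/b) = 6 - 2/b)
n(u(-1, -3)) - 1*(-299) = (6 - 2/(-1)) - 1*(-299) = (6 - 2*(-1)) + 299 = (6 + 2) + 299 = 8 + 299 = 307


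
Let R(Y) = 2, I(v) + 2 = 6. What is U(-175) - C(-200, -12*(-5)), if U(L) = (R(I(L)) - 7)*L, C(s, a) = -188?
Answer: 1063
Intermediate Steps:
I(v) = 4 (I(v) = -2 + 6 = 4)
U(L) = -5*L (U(L) = (2 - 7)*L = -5*L)
U(-175) - C(-200, -12*(-5)) = -5*(-175) - 1*(-188) = 875 + 188 = 1063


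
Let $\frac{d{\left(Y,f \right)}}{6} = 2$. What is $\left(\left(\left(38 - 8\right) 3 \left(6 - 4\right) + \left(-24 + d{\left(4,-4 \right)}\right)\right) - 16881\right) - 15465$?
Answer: $-32178$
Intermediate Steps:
$d{\left(Y,f \right)} = 12$ ($d{\left(Y,f \right)} = 6 \cdot 2 = 12$)
$\left(\left(\left(38 - 8\right) 3 \left(6 - 4\right) + \left(-24 + d{\left(4,-4 \right)}\right)\right) - 16881\right) - 15465 = \left(\left(\left(38 - 8\right) 3 \left(6 - 4\right) + \left(-24 + 12\right)\right) - 16881\right) - 15465 = \left(\left(\left(38 - 8\right) 3 \cdot 2 - 12\right) - 16881\right) - 15465 = \left(\left(30 \cdot 6 - 12\right) - 16881\right) - 15465 = \left(\left(180 - 12\right) - 16881\right) - 15465 = \left(168 - 16881\right) - 15465 = -16713 - 15465 = -32178$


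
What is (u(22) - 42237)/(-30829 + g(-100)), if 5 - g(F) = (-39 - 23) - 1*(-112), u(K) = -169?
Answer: 21203/15437 ≈ 1.3735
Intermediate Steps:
g(F) = -45 (g(F) = 5 - ((-39 - 23) - 1*(-112)) = 5 - (-62 + 112) = 5 - 1*50 = 5 - 50 = -45)
(u(22) - 42237)/(-30829 + g(-100)) = (-169 - 42237)/(-30829 - 45) = -42406/(-30874) = -42406*(-1/30874) = 21203/15437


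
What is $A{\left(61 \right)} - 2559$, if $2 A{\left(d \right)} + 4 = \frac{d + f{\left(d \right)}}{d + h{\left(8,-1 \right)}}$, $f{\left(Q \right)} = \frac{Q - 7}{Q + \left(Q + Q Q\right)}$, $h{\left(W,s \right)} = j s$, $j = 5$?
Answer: $- \frac{122451211}{47824} \approx -2560.5$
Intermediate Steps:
$h{\left(W,s \right)} = 5 s$
$f{\left(Q \right)} = \frac{-7 + Q}{Q^{2} + 2 Q}$ ($f{\left(Q \right)} = \frac{-7 + Q}{Q + \left(Q + Q^{2}\right)} = \frac{-7 + Q}{Q^{2} + 2 Q}$)
$A{\left(d \right)} = -2 + \frac{d + \frac{-7 + d}{d \left(2 + d\right)}}{2 \left(-5 + d\right)}$ ($A{\left(d \right)} = -2 + \frac{\left(d + \frac{-7 + d}{d \left(2 + d\right)}\right) \frac{1}{d + 5 \left(-1\right)}}{2} = -2 + \frac{\left(d + \frac{-7 + d}{d \left(2 + d\right)}\right) \frac{1}{d - 5}}{2} = -2 + \frac{\left(d + \frac{-7 + d}{d \left(2 + d\right)}\right) \frac{1}{-5 + d}}{2} = -2 + \frac{\frac{1}{-5 + d} \left(d + \frac{-7 + d}{d \left(2 + d\right)}\right)}{2} = -2 + \frac{d + \frac{-7 + d}{d \left(2 + d\right)}}{2 \left(-5 + d\right)}$)
$A{\left(61 \right)} - 2559 = \frac{-7 + 61 + 61 \left(2 + 61\right) \left(20 - 183\right)}{2 \cdot 61 \left(-5 + 61\right) \left(2 + 61\right)} - 2559 = \frac{1}{2} \cdot \frac{1}{61} \cdot \frac{1}{56} \cdot \frac{1}{63} \left(-7 + 61 + 61 \cdot 63 \left(20 - 183\right)\right) - 2559 = \frac{1}{2} \cdot \frac{1}{61} \cdot \frac{1}{56} \cdot \frac{1}{63} \left(-7 + 61 + 61 \cdot 63 \left(-163\right)\right) - 2559 = \frac{1}{2} \cdot \frac{1}{61} \cdot \frac{1}{56} \cdot \frac{1}{63} \left(-7 + 61 - 626409\right) - 2559 = \frac{1}{2} \cdot \frac{1}{61} \cdot \frac{1}{56} \cdot \frac{1}{63} \left(-626355\right) - 2559 = - \frac{69595}{47824} - 2559 = - \frac{122451211}{47824}$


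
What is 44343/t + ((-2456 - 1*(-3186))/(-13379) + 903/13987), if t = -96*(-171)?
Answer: 925411929719/341328901152 ≈ 2.7112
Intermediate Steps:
t = 16416
44343/t + ((-2456 - 1*(-3186))/(-13379) + 903/13987) = 44343/16416 + ((-2456 - 1*(-3186))/(-13379) + 903/13987) = 44343*(1/16416) + ((-2456 + 3186)*(-1/13379) + 903*(1/13987)) = 4927/1824 + (730*(-1/13379) + 903/13987) = 4927/1824 + (-730/13379 + 903/13987) = 4927/1824 + 1870727/187132073 = 925411929719/341328901152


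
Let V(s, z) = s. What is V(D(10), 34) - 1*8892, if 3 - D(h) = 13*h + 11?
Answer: -9030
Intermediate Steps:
D(h) = -8 - 13*h (D(h) = 3 - (13*h + 11) = 3 - (11 + 13*h) = 3 + (-11 - 13*h) = -8 - 13*h)
V(D(10), 34) - 1*8892 = (-8 - 13*10) - 1*8892 = (-8 - 130) - 8892 = -138 - 8892 = -9030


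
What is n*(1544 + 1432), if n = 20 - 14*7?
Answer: -232128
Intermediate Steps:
n = -78 (n = 20 - 98 = -78)
n*(1544 + 1432) = -78*(1544 + 1432) = -78*2976 = -232128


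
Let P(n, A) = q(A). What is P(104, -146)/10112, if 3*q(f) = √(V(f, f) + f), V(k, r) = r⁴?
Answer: 13*√2688590/30336 ≈ 0.70266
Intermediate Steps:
q(f) = √(f + f⁴)/3 (q(f) = √(f⁴ + f)/3 = √(f + f⁴)/3)
P(n, A) = √(A + A⁴)/3
P(104, -146)/10112 = (√(-146 + (-146)⁴)/3)/10112 = (√(-146 + 454371856)/3)*(1/10112) = (√454371710/3)*(1/10112) = ((13*√2688590)/3)*(1/10112) = (13*√2688590/3)*(1/10112) = 13*√2688590/30336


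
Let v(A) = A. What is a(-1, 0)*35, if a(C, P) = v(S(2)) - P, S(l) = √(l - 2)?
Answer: 0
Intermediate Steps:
S(l) = √(-2 + l)
a(C, P) = -P (a(C, P) = √(-2 + 2) - P = √0 - P = 0 - P = -P)
a(-1, 0)*35 = -1*0*35 = 0*35 = 0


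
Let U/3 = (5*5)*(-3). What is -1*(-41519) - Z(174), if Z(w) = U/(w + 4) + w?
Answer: 7359635/178 ≈ 41346.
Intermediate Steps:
U = -225 (U = 3*((5*5)*(-3)) = 3*(25*(-3)) = 3*(-75) = -225)
Z(w) = w - 225/(4 + w) (Z(w) = -225/(w + 4) + w = -225/(4 + w) + w = w - 225/(4 + w))
-1*(-41519) - Z(174) = -1*(-41519) - (-225 + 174² + 4*174)/(4 + 174) = 41519 - (-225 + 30276 + 696)/178 = 41519 - 30747/178 = 7359635/178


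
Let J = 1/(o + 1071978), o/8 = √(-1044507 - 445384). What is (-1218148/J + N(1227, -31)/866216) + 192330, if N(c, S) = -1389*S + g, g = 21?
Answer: -141391102019749293/108277 - 9745184*I*√1489891 ≈ -1.3058e+12 - 1.1895e+10*I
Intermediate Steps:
N(c, S) = 21 - 1389*S (N(c, S) = -1389*S + 21 = 21 - 1389*S)
o = 8*I*√1489891 (o = 8*√(-1044507 - 445384) = 8*√(-1489891) = 8*(I*√1489891) = 8*I*√1489891 ≈ 9764.9*I)
J = 1/(1071978 + 8*I*√1489891) (J = 1/(8*I*√1489891 + 1071978) = 1/(1071978 + 8*I*√1489891) ≈ 9.3278e-7 - 8.497e-9*I)
(-1218148/J + N(1227, -31)/866216) + 192330 = (-1218148/(535989/574616092754 - 2*I*√1489891/287308046377) + (21 - 1389*(-31))/866216) + 192330 = (-1218148/(535989/574616092754 - 2*I*√1489891/287308046377) + (21 + 43059)*(1/866216)) + 192330 = (-1218148/(535989/574616092754 - 2*I*√1489891/287308046377) + 43080*(1/866216)) + 192330 = (-1218148/(535989/574616092754 - 2*I*√1489891/287308046377) + 5385/108277) + 192330 = (5385/108277 - 1218148/(535989/574616092754 - 2*I*√1489891/287308046377)) + 192330 = 20824920795/108277 - 1218148/(535989/574616092754 - 2*I*√1489891/287308046377)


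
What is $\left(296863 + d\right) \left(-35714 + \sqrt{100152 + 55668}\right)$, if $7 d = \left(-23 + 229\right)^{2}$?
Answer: $-10818673654 + 4240954 \sqrt{795} \approx -1.0699 \cdot 10^{10}$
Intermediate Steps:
$d = \frac{42436}{7}$ ($d = \frac{\left(-23 + 229\right)^{2}}{7} = \frac{206^{2}}{7} = \frac{1}{7} \cdot 42436 = \frac{42436}{7} \approx 6062.3$)
$\left(296863 + d\right) \left(-35714 + \sqrt{100152 + 55668}\right) = \left(296863 + \frac{42436}{7}\right) \left(-35714 + \sqrt{100152 + 55668}\right) = \frac{2120477 \left(-35714 + \sqrt{155820}\right)}{7} = \frac{2120477 \left(-35714 + 14 \sqrt{795}\right)}{7} = -10818673654 + 4240954 \sqrt{795}$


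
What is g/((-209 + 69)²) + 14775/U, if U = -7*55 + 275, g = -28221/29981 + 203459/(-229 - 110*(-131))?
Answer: -6156080994636971/45832308475800 ≈ -134.32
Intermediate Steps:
g = 5699702278/425160561 (g = -28221*1/29981 + 203459/(-229 + 14410) = -28221/29981 + 203459/14181 = 5699702278/425160561 ≈ 13.406)
U = -110 (U = -385 + 275 = -110)
g/((-209 + 69)²) + 14775/U = 5699702278/(425160561*((-209 + 69)²)) + 14775/(-110) = 5699702278/(425160561*((-140)²)) + 14775*(-1/110) = (5699702278/425160561)/19600 - 2955/22 = (5699702278/425160561)*(1/19600) - 2955/22 = 2849851139/4166573497800 - 2955/22 = -6156080994636971/45832308475800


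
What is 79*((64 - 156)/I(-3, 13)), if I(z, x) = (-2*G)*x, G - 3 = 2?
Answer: 3634/65 ≈ 55.908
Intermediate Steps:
G = 5 (G = 3 + 2 = 5)
I(z, x) = -10*x (I(z, x) = (-2*5)*x = -10*x)
79*((64 - 156)/I(-3, 13)) = 79*((64 - 156)/((-10*13))) = 79*(-92/(-130)) = 79*(-92*(-1/130)) = 79*(46/65) = 3634/65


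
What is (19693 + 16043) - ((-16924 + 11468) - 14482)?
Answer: 55674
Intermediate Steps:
(19693 + 16043) - ((-16924 + 11468) - 14482) = 35736 - (-5456 - 14482) = 35736 - 1*(-19938) = 35736 + 19938 = 55674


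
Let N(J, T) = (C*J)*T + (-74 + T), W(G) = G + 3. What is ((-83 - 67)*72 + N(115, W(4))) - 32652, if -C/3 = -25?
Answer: 16856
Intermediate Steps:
C = 75 (C = -3*(-25) = 75)
W(G) = 3 + G
N(J, T) = -74 + T + 75*J*T (N(J, T) = (75*J)*T + (-74 + T) = 75*J*T + (-74 + T) = -74 + T + 75*J*T)
((-83 - 67)*72 + N(115, W(4))) - 32652 = ((-83 - 67)*72 + (-74 + (3 + 4) + 75*115*(3 + 4))) - 32652 = (-150*72 + (-74 + 7 + 75*115*7)) - 32652 = (-10800 + (-74 + 7 + 60375)) - 32652 = (-10800 + 60308) - 32652 = 49508 - 32652 = 16856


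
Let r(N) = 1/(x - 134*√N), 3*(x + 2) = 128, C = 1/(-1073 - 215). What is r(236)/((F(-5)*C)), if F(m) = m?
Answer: -117852/47654575 - 776664*√59/47654575 ≈ -0.12766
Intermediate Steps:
C = -1/1288 (C = 1/(-1288) = -1/1288 ≈ -0.00077640)
x = 122/3 (x = -2 + (⅓)*128 = -2 + 128/3 = 122/3 ≈ 40.667)
r(N) = 1/(122/3 - 134*√N)
r(236)/((F(-5)*C)) = (-3/(-122 + 402*√236))/((-5*(-1/1288))) = (-3/(-122 + 402*(2*√59)))/(5/1288) = -3/(-122 + 804*√59)*(1288/5) = -3864/(5*(-122 + 804*√59))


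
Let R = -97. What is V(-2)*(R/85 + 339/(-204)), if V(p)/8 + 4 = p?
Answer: 11436/85 ≈ 134.54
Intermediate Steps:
V(p) = -32 + 8*p
V(-2)*(R/85 + 339/(-204)) = (-32 + 8*(-2))*(-97/85 + 339/(-204)) = (-32 - 16)*(-97*1/85 + 339*(-1/204)) = -48*(-97/85 - 113/68) = -48*(-953/340) = 11436/85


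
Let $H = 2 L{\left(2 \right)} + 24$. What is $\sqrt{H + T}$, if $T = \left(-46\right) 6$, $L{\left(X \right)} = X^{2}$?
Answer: $2 i \sqrt{61} \approx 15.62 i$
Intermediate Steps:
$T = -276$
$H = 32$ ($H = 2 \cdot 2^{2} + 24 = 2 \cdot 4 + 24 = 8 + 24 = 32$)
$\sqrt{H + T} = \sqrt{32 - 276} = \sqrt{-244} = 2 i \sqrt{61}$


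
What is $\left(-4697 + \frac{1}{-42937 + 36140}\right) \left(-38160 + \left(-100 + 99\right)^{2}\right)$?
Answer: $\frac{1218245536090}{6797} \approx 1.7923 \cdot 10^{8}$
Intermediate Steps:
$\left(-4697 + \frac{1}{-42937 + 36140}\right) \left(-38160 + \left(-100 + 99\right)^{2}\right) = \left(-4697 + \frac{1}{-6797}\right) \left(-38160 + \left(-1\right)^{2}\right) = \left(-4697 - \frac{1}{6797}\right) \left(-38160 + 1\right) = \left(- \frac{31925510}{6797}\right) \left(-38159\right) = \frac{1218245536090}{6797}$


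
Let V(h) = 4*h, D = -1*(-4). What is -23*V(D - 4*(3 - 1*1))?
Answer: 368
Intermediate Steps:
D = 4
-23*V(D - 4*(3 - 1*1)) = -92*(4 - 4*(3 - 1*1)) = -92*(4 - 4*(3 - 1)) = -92*(4 - 4*2) = -92*(4 - 8) = -92*(-4) = -23*(-16) = 368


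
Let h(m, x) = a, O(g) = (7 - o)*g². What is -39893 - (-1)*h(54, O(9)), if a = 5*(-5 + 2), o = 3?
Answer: -39908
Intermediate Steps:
O(g) = 4*g² (O(g) = (7 - 1*3)*g² = (7 - 3)*g² = 4*g²)
a = -15 (a = 5*(-3) = -15)
h(m, x) = -15
-39893 - (-1)*h(54, O(9)) = -39893 - (-1)*(-15) = -39893 - 1*15 = -39893 - 15 = -39908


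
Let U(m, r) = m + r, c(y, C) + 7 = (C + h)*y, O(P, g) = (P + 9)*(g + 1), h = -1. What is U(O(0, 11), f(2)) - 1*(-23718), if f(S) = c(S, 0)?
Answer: 23817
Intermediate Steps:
O(P, g) = (1 + g)*(9 + P) (O(P, g) = (9 + P)*(1 + g) = (1 + g)*(9 + P))
c(y, C) = -7 + y*(-1 + C) (c(y, C) = -7 + (C - 1)*y = -7 + (-1 + C)*y = -7 + y*(-1 + C))
f(S) = -7 - S (f(S) = -7 - S + 0*S = -7 - S + 0 = -7 - S)
U(O(0, 11), f(2)) - 1*(-23718) = ((9 + 0 + 9*11 + 0*11) + (-7 - 1*2)) - 1*(-23718) = ((9 + 0 + 99 + 0) + (-7 - 2)) + 23718 = (108 - 9) + 23718 = 99 + 23718 = 23817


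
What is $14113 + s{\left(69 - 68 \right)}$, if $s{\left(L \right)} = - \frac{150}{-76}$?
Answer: $\frac{536369}{38} \approx 14115.0$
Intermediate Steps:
$s{\left(L \right)} = \frac{75}{38}$ ($s{\left(L \right)} = \left(-150\right) \left(- \frac{1}{76}\right) = \frac{75}{38}$)
$14113 + s{\left(69 - 68 \right)} = 14113 + \frac{75}{38} = \frac{536369}{38}$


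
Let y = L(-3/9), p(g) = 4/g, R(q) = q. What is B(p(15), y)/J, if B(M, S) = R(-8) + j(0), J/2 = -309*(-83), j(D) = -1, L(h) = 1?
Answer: -3/17098 ≈ -0.00017546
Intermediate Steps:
J = 51294 (J = 2*(-309*(-83)) = 2*25647 = 51294)
y = 1
B(M, S) = -9 (B(M, S) = -8 - 1 = -9)
B(p(15), y)/J = -9/51294 = -9*1/51294 = -3/17098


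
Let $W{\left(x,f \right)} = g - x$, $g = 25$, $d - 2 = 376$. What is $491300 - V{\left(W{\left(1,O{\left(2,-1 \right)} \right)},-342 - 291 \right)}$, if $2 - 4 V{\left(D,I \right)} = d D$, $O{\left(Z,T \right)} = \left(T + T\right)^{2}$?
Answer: $\frac{987135}{2} \approx 4.9357 \cdot 10^{5}$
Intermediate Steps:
$d = 378$ ($d = 2 + 376 = 378$)
$O{\left(Z,T \right)} = 4 T^{2}$ ($O{\left(Z,T \right)} = \left(2 T\right)^{2} = 4 T^{2}$)
$W{\left(x,f \right)} = 25 - x$
$V{\left(D,I \right)} = \frac{1}{2} - \frac{189 D}{2}$ ($V{\left(D,I \right)} = \frac{1}{2} - \frac{378 D}{4} = \frac{1}{2} - \frac{189 D}{2}$)
$491300 - V{\left(W{\left(1,O{\left(2,-1 \right)} \right)},-342 - 291 \right)} = 491300 - \left(\frac{1}{2} - \frac{189 \left(25 - 1\right)}{2}\right) = 491300 - \left(\frac{1}{2} - 2268\right) = 491300 - - \frac{4535}{2} = 491300 + \frac{4535}{2} = \frac{987135}{2}$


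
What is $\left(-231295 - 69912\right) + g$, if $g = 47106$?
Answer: $-254101$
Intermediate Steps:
$\left(-231295 - 69912\right) + g = \left(-231295 - 69912\right) + 47106 = -301207 + 47106 = -254101$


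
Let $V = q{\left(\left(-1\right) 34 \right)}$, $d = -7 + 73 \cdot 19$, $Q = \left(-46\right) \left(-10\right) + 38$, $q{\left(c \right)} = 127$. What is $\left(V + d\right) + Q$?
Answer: $2005$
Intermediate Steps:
$Q = 498$ ($Q = 460 + 38 = 498$)
$d = 1380$ ($d = -7 + 1387 = 1380$)
$V = 127$
$\left(V + d\right) + Q = \left(127 + 1380\right) + 498 = 1507 + 498 = 2005$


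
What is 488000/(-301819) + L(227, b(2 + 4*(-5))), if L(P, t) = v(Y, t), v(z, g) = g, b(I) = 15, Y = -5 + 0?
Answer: 4039285/301819 ≈ 13.383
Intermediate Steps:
Y = -5
L(P, t) = t
488000/(-301819) + L(227, b(2 + 4*(-5))) = 488000/(-301819) + 15 = 488000*(-1/301819) + 15 = -488000/301819 + 15 = 4039285/301819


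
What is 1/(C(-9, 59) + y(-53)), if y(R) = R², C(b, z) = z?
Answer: 1/2868 ≈ 0.00034868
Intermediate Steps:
1/(C(-9, 59) + y(-53)) = 1/(59 + (-53)²) = 1/(59 + 2809) = 1/2868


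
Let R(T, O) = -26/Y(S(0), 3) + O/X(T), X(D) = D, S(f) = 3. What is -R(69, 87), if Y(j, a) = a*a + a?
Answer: 125/138 ≈ 0.90580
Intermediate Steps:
Y(j, a) = a + a² (Y(j, a) = a² + a = a + a²)
R(T, O) = -13/6 + O/T (R(T, O) = -26*1/(3*(1 + 3)) + O/T = -26/(3*4) + O/T = -26/12 + O/T = -26*1/12 + O/T = -13/6 + O/T)
-R(69, 87) = -(-13/6 + 87/69) = -(-13/6 + 87*(1/69)) = -(-13/6 + 29/23) = -1*(-125/138) = 125/138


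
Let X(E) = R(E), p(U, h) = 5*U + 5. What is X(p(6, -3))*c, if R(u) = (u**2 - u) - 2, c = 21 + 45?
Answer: 78408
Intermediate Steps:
p(U, h) = 5 + 5*U
c = 66
R(u) = -2 + u**2 - u
X(E) = -2 + E**2 - E
X(p(6, -3))*c = (-2 + (5 + 5*6)**2 - (5 + 5*6))*66 = (-2 + (5 + 30)**2 - (5 + 30))*66 = (-2 + 35**2 - 1*35)*66 = (-2 + 1225 - 35)*66 = 1188*66 = 78408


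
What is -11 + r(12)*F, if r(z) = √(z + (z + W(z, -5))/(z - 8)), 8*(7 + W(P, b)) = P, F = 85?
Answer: -11 + 85*√218/4 ≈ 302.75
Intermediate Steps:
W(P, b) = -7 + P/8
r(z) = √(z + (-7 + 9*z/8)/(-8 + z)) (r(z) = √(z + (z + (-7 + z/8))/(z - 8)) = √(z + (-7 + 9*z/8)/(-8 + z)))
-11 + r(12)*F = -11 + (√2*√((-56 - 55*12 + 8*12²)/(-8 + 12))/4)*85 = -11 + (√2*√((-56 - 660 + 8*144)/4)/4)*85 = -11 + (√2*√((-56 - 660 + 1152)/4)/4)*85 = -11 + (√2*√((¼)*436)/4)*85 = -11 + (√2*√109/4)*85 = -11 + (√218/4)*85 = -11 + 85*√218/4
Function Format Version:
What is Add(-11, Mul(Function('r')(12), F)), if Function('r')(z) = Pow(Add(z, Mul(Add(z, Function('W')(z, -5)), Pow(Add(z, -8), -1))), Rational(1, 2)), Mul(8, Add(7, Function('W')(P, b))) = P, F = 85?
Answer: Add(-11, Mul(Rational(85, 4), Pow(218, Rational(1, 2)))) ≈ 302.75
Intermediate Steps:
Function('W')(P, b) = Add(-7, Mul(Rational(1, 8), P))
Function('r')(z) = Pow(Add(z, Mul(Pow(Add(-8, z), -1), Add(-7, Mul(Rational(9, 8), z)))), Rational(1, 2)) (Function('r')(z) = Pow(Add(z, Mul(Add(z, Add(-7, Mul(Rational(1, 8), z))), Pow(Add(z, -8), -1))), Rational(1, 2)) = Pow(Add(z, Mul(Add(-7, Mul(Rational(9, 8), z)), Pow(Add(-8, z), -1))), Rational(1, 2)) = Pow(Add(z, Mul(Pow(Add(-8, z), -1), Add(-7, Mul(Rational(9, 8), z)))), Rational(1, 2)))
Add(-11, Mul(Function('r')(12), F)) = Add(-11, Mul(Mul(Rational(1, 4), Pow(2, Rational(1, 2)), Pow(Mul(Pow(Add(-8, 12), -1), Add(-56, Mul(-55, 12), Mul(8, Pow(12, 2)))), Rational(1, 2))), 85)) = Add(-11, Mul(Mul(Rational(1, 4), Pow(2, Rational(1, 2)), Pow(Mul(Pow(4, -1), Add(-56, -660, Mul(8, 144))), Rational(1, 2))), 85)) = Add(-11, Mul(Mul(Rational(1, 4), Pow(2, Rational(1, 2)), Pow(Mul(Rational(1, 4), Add(-56, -660, 1152)), Rational(1, 2))), 85)) = Add(-11, Mul(Mul(Rational(1, 4), Pow(2, Rational(1, 2)), Pow(Mul(Rational(1, 4), 436), Rational(1, 2))), 85)) = Add(-11, Mul(Mul(Rational(1, 4), Pow(2, Rational(1, 2)), Pow(109, Rational(1, 2))), 85)) = Add(-11, Mul(Mul(Rational(1, 4), Pow(218, Rational(1, 2))), 85)) = Add(-11, Mul(Rational(85, 4), Pow(218, Rational(1, 2))))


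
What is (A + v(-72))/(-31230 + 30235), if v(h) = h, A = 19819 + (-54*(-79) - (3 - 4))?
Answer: -24014/995 ≈ -24.135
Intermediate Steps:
A = 24086 (A = 19819 + (4266 - 1*(-1)) = 19819 + (4266 + 1) = 19819 + 4267 = 24086)
(A + v(-72))/(-31230 + 30235) = (24086 - 72)/(-31230 + 30235) = 24014/(-995) = 24014*(-1/995) = -24014/995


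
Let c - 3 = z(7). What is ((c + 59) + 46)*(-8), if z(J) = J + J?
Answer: -976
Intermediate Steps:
z(J) = 2*J
c = 17 (c = 3 + 2*7 = 3 + 14 = 17)
((c + 59) + 46)*(-8) = ((17 + 59) + 46)*(-8) = (76 + 46)*(-8) = 122*(-8) = -976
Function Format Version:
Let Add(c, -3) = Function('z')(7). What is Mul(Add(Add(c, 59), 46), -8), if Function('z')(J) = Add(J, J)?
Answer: -976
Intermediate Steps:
Function('z')(J) = Mul(2, J)
c = 17 (c = Add(3, Mul(2, 7)) = Add(3, 14) = 17)
Mul(Add(Add(c, 59), 46), -8) = Mul(Add(Add(17, 59), 46), -8) = Mul(Add(76, 46), -8) = Mul(122, -8) = -976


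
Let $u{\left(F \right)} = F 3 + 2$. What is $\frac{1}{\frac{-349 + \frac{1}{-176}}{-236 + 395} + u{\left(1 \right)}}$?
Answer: $\frac{9328}{26165} \approx 0.35651$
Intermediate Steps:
$u{\left(F \right)} = 2 + 3 F$ ($u{\left(F \right)} = 3 F + 2 = 2 + 3 F$)
$\frac{1}{\frac{-349 + \frac{1}{-176}}{-236 + 395} + u{\left(1 \right)}} = \frac{1}{\frac{-349 + \frac{1}{-176}}{-236 + 395} + \left(2 + 3 \cdot 1\right)} = \frac{1}{\frac{-349 - \frac{1}{176}}{159} + \left(2 + 3\right)} = \frac{1}{\left(- \frac{61425}{176}\right) \frac{1}{159} + 5} = \frac{1}{- \frac{20475}{9328} + 5} = \frac{1}{\frac{26165}{9328}} = \frac{9328}{26165}$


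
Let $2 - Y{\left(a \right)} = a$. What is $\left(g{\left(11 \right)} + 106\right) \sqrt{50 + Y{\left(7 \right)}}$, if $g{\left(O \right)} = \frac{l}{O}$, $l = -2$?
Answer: $\frac{3492 \sqrt{5}}{11} \approx 709.85$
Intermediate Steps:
$Y{\left(a \right)} = 2 - a$
$g{\left(O \right)} = - \frac{2}{O}$
$\left(g{\left(11 \right)} + 106\right) \sqrt{50 + Y{\left(7 \right)}} = \left(- \frac{2}{11} + 106\right) \sqrt{50 + \left(2 - 7\right)} = \left(\left(-2\right) \frac{1}{11} + 106\right) \sqrt{50 + \left(2 - 7\right)} = \left(- \frac{2}{11} + 106\right) \sqrt{50 - 5} = \frac{1164 \sqrt{45}}{11} = \frac{1164 \cdot 3 \sqrt{5}}{11} = \frac{3492 \sqrt{5}}{11}$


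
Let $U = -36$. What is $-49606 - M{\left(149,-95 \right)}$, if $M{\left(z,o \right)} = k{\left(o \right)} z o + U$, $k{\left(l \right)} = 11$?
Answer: $106135$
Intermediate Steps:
$M{\left(z,o \right)} = -36 + 11 o z$ ($M{\left(z,o \right)} = 11 z o - 36 = 11 o z - 36 = -36 + 11 o z$)
$-49606 - M{\left(149,-95 \right)} = -49606 - \left(-36 + 11 \left(-95\right) 149\right) = -49606 - \left(-36 - 155705\right) = -49606 - -155741 = -49606 + 155741 = 106135$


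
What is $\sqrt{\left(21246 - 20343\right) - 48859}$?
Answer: $2 i \sqrt{11989} \approx 218.99 i$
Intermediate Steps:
$\sqrt{\left(21246 - 20343\right) - 48859} = \sqrt{903 - 48859} = \sqrt{-47956} = 2 i \sqrt{11989}$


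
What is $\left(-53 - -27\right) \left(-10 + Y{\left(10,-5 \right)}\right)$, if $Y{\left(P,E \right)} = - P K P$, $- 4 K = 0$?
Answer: $260$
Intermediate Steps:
$K = 0$ ($K = \left(- \frac{1}{4}\right) 0 = 0$)
$Y{\left(P,E \right)} = 0$ ($Y{\left(P,E \right)} = - P 0 P = - 0 P = \left(-1\right) 0 = 0$)
$\left(-53 - -27\right) \left(-10 + Y{\left(10,-5 \right)}\right) = \left(-53 - -27\right) \left(-10 + 0\right) = \left(-53 + 27\right) \left(-10\right) = \left(-26\right) \left(-10\right) = 260$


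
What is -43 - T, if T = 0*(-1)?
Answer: -43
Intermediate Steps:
T = 0
-43 - T = -43 - 1*0 = -43 + 0 = -43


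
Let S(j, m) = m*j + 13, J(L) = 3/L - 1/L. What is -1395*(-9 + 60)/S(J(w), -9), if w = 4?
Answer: -8370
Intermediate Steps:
J(L) = 2/L
S(j, m) = 13 + j*m (S(j, m) = j*m + 13 = 13 + j*m)
-1395*(-9 + 60)/S(J(w), -9) = -1395*(-9 + 60)/(13 + (2/4)*(-9)) = -1395*51/(13 + (2*(¼))*(-9)) = -1395*51/(13 + (½)*(-9)) = -1395*51/(13 - 9/2) = -1395*51/(17/2) = -1395*51*(2/17) = -1395*6 = -1*8370 = -8370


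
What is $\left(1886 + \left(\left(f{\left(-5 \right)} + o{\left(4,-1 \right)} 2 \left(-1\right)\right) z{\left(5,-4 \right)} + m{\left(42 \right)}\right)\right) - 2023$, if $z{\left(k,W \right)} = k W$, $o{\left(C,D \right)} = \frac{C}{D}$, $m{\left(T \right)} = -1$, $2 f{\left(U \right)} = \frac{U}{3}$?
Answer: $- \frac{844}{3} \approx -281.33$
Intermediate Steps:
$f{\left(U \right)} = \frac{U}{6}$ ($f{\left(U \right)} = \frac{U \frac{1}{3}}{2} = \frac{\frac{1}{3} U}{2} = \frac{U}{6}$)
$z{\left(k,W \right)} = W k$
$\left(1886 + \left(\left(f{\left(-5 \right)} + o{\left(4,-1 \right)} 2 \left(-1\right)\right) z{\left(5,-4 \right)} + m{\left(42 \right)}\right)\right) - 2023 = \left(1886 + \left(\left(\frac{1}{6} \left(-5\right) + \frac{4}{-1} \cdot 2 \left(-1\right)\right) \left(\left(-4\right) 5\right) - 1\right)\right) - 2023 = \left(1886 + \left(\left(- \frac{5}{6} + 4 \left(-1\right) 2 \left(-1\right)\right) \left(-20\right) - 1\right)\right) - 2023 = \left(1886 + \left(\left(- \frac{5}{6} + \left(-4\right) 2 \left(-1\right)\right) \left(-20\right) - 1\right)\right) - 2023 = \left(1886 + \left(\left(- \frac{5}{6} - -8\right) \left(-20\right) - 1\right)\right) - 2023 = \left(1886 + \left(\left(- \frac{5}{6} + 8\right) \left(-20\right) - 1\right)\right) - 2023 = \left(1886 + \left(\frac{43}{6} \left(-20\right) - 1\right)\right) - 2023 = \left(1886 - \frac{433}{3}\right) - 2023 = \frac{5225}{3} - 2023 = - \frac{844}{3}$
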